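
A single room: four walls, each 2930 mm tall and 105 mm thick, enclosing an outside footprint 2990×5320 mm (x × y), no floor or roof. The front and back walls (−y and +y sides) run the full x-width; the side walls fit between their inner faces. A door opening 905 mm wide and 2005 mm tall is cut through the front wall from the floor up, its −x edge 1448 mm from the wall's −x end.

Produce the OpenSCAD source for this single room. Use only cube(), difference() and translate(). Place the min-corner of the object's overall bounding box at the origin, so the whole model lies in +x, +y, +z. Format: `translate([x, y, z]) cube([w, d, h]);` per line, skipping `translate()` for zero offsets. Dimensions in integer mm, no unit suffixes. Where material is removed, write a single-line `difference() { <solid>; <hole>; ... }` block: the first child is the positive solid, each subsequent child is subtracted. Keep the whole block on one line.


difference() { cube([2990, 105, 2930]); translate([1448, 0, 0]) cube([905, 105, 2005]); }
translate([0, 5215, 0]) cube([2990, 105, 2930]);
translate([0, 105, 0]) cube([105, 5110, 2930]);
translate([2885, 105, 0]) cube([105, 5110, 2930]);


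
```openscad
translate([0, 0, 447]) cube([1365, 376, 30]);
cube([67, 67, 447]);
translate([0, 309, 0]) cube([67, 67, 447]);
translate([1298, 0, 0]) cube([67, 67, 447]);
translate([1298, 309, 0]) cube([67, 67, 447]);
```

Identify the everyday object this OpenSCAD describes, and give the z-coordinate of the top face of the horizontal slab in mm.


A bench. The seat-top height is 477 mm.

A long slab on four corner posts — a bench. The slab sits at z = 447 with thickness 30, so the top is 447 + 30 = 477 mm.


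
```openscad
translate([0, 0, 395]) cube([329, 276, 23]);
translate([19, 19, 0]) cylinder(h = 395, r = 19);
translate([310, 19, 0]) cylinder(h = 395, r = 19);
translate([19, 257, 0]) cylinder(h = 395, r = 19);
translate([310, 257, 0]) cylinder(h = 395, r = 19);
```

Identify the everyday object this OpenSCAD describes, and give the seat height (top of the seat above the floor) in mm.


A stool. The seat height is 418 mm.

A 329×276×23 slab at z = 395 on four corner cylinders — a stool. The seat top is 395 + 23 = 418 mm.


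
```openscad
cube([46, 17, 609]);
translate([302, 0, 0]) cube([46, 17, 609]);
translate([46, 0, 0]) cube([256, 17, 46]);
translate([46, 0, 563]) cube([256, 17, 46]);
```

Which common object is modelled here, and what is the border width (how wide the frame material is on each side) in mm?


A picture frame. The border width is 46 mm.

Four thin pieces enclosing a rectangular opening — a picture frame. The two full-height stiles are 609 mm tall; the top rail sits at z = 563 and is 46 mm tall, so the border above the opening is 609 − 563 = 46 mm, matching the stile x-width.


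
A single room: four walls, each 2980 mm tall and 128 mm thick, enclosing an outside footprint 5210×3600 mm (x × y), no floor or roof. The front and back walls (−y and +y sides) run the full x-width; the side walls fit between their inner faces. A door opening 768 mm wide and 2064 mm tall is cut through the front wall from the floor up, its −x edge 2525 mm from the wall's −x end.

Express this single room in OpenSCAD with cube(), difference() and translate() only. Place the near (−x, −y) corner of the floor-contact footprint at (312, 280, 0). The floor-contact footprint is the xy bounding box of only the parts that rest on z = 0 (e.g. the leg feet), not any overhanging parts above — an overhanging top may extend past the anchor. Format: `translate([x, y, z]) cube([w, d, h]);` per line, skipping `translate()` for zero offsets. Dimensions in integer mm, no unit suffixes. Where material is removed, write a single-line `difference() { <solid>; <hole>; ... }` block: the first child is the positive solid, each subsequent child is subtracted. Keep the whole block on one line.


difference() { translate([312, 280, 0]) cube([5210, 128, 2980]); translate([2837, 280, 0]) cube([768, 128, 2064]); }
translate([312, 3752, 0]) cube([5210, 128, 2980]);
translate([312, 408, 0]) cube([128, 3344, 2980]);
translate([5394, 408, 0]) cube([128, 3344, 2980]);


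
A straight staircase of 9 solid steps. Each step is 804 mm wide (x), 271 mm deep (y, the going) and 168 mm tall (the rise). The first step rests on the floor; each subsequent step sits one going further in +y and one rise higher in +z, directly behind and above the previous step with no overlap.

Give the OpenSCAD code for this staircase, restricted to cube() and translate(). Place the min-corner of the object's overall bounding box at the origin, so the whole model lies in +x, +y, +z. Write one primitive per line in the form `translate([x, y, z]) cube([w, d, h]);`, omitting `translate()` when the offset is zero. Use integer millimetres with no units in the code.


cube([804, 271, 168]);
translate([0, 271, 168]) cube([804, 271, 168]);
translate([0, 542, 336]) cube([804, 271, 168]);
translate([0, 813, 504]) cube([804, 271, 168]);
translate([0, 1084, 672]) cube([804, 271, 168]);
translate([0, 1355, 840]) cube([804, 271, 168]);
translate([0, 1626, 1008]) cube([804, 271, 168]);
translate([0, 1897, 1176]) cube([804, 271, 168]);
translate([0, 2168, 1344]) cube([804, 271, 168]);


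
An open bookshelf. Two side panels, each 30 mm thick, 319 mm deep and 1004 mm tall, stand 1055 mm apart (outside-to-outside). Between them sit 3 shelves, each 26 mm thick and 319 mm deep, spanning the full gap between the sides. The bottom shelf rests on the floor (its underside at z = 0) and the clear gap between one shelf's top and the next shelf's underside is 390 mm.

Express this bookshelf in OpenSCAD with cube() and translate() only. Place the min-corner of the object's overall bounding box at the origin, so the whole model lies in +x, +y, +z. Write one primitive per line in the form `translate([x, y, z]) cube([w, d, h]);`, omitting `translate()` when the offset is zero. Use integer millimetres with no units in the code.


cube([30, 319, 1004]);
translate([1025, 0, 0]) cube([30, 319, 1004]);
translate([30, 0, 0]) cube([995, 319, 26]);
translate([30, 0, 416]) cube([995, 319, 26]);
translate([30, 0, 832]) cube([995, 319, 26]);


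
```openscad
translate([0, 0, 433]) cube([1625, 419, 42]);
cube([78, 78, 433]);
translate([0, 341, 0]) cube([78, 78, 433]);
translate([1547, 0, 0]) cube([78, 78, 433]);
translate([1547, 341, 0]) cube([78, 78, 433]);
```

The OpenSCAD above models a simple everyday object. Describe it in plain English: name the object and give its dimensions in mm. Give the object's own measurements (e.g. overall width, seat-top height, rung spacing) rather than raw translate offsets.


A long wooden bench with a 1625 mm (x) × 419 mm (y) seat, 42 mm thick, its top surface 475 mm above the floor. Four 78 mm square legs at the seat corners, flush with the edges, run from z = 0 to the seat underside.


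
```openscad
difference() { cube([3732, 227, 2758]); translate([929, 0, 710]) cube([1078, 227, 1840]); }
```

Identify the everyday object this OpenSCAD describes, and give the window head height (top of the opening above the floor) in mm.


A wall with a window opening. The window head height is 2550 mm.

A wall with a rectangular opening subtracted — a window. Sill at z = 710, opening 1840 mm tall, so the head is at 710 + 1840 = 2550 mm.


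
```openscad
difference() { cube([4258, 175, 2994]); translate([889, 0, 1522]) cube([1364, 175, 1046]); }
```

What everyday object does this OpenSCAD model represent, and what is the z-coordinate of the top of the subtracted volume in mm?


A wall with a window opening. The window head height is 2568 mm.

A wall with a rectangular opening subtracted — a window. Sill at z = 1522, opening 1046 mm tall, so the head is at 1522 + 1046 = 2568 mm.


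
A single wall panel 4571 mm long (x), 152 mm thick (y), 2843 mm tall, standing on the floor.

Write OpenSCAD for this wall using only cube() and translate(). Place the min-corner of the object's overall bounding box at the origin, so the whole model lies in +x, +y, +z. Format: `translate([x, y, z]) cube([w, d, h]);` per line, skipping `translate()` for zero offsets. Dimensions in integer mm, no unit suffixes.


cube([4571, 152, 2843]);


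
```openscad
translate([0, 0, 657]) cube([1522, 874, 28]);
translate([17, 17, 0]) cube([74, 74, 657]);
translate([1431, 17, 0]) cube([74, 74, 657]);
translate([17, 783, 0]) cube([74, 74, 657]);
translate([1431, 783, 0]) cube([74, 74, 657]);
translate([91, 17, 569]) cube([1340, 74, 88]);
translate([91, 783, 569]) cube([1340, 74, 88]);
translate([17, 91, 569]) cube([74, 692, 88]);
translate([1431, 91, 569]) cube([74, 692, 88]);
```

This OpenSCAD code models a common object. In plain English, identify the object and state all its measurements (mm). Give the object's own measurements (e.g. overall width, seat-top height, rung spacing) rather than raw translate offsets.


A rectangular dining table. The top is 1522×874×28 mm with its upper surface at z = 685 mm. It stands on four 74×74 mm square legs, each inset 17 mm from the nearest pair of top edges, running from the floor to the underside of the top. Four apron rails, 74 mm thick and 88 mm tall, run between adjacent legs with their top edges flush with the underside of the top and their outer faces flush with the legs' outer faces.


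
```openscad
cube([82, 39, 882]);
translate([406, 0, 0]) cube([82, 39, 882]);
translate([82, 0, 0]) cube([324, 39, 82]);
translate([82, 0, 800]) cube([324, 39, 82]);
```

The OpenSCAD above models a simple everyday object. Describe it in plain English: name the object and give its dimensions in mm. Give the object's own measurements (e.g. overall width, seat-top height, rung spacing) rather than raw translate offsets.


A rectangular picture frame lying in the x–z plane (depth along y). The opening is 324 mm wide (x) by 718 mm tall (z), surrounded by a border 82 mm wide on all four sides. The frame is 39 mm deep and is made of two full-height vertical stiles with two horizontal rails fitted between them.


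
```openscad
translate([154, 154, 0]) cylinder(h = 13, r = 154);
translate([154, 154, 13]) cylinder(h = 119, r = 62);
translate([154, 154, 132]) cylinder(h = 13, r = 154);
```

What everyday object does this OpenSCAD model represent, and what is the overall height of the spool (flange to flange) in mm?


A spool. The overall height is 145 mm.

Three coaxial cylinders, large–small–large — a spool. Two 13 mm flanges and a 119 mm core give 13 + 119 + 13 = 145 mm.


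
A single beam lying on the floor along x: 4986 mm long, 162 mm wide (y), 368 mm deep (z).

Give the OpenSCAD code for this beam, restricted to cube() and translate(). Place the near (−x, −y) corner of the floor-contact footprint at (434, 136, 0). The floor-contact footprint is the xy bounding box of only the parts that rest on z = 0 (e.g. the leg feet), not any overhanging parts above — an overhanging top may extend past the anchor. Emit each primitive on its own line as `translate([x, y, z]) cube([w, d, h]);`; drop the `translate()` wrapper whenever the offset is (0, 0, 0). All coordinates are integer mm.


translate([434, 136, 0]) cube([4986, 162, 368]);


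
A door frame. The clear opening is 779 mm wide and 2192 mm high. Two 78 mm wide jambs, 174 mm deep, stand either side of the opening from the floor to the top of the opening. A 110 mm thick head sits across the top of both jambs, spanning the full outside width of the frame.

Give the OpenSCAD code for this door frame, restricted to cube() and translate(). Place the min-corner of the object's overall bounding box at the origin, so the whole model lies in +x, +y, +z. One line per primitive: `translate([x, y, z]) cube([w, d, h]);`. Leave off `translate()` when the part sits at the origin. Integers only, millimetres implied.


cube([78, 174, 2192]);
translate([857, 0, 0]) cube([78, 174, 2192]);
translate([0, 0, 2192]) cube([935, 174, 110]);


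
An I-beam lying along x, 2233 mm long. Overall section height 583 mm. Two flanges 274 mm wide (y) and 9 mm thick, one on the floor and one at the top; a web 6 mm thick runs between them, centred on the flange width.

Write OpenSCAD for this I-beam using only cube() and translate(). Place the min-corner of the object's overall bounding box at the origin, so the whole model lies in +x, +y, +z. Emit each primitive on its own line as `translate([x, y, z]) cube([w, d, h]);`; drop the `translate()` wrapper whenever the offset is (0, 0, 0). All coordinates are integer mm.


cube([2233, 274, 9]);
translate([0, 134, 9]) cube([2233, 6, 565]);
translate([0, 0, 574]) cube([2233, 274, 9]);


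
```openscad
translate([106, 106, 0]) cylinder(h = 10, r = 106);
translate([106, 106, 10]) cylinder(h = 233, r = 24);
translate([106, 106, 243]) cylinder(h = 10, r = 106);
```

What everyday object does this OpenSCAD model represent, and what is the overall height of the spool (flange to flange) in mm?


A spool. The overall height is 253 mm.

Three coaxial cylinders, large–small–large — a spool. Two 10 mm flanges and a 233 mm core give 10 + 233 + 10 = 253 mm.


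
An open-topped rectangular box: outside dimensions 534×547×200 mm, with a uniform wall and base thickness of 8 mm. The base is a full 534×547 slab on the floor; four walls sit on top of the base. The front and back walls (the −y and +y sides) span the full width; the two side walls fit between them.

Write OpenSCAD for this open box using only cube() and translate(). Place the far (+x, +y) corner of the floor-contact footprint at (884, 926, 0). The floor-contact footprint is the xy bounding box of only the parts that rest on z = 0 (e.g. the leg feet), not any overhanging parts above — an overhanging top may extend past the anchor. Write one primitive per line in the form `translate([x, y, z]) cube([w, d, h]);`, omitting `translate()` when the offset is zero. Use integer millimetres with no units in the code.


translate([350, 379, 0]) cube([534, 547, 8]);
translate([350, 379, 8]) cube([534, 8, 192]);
translate([350, 918, 8]) cube([534, 8, 192]);
translate([350, 387, 8]) cube([8, 531, 192]);
translate([876, 387, 8]) cube([8, 531, 192]);


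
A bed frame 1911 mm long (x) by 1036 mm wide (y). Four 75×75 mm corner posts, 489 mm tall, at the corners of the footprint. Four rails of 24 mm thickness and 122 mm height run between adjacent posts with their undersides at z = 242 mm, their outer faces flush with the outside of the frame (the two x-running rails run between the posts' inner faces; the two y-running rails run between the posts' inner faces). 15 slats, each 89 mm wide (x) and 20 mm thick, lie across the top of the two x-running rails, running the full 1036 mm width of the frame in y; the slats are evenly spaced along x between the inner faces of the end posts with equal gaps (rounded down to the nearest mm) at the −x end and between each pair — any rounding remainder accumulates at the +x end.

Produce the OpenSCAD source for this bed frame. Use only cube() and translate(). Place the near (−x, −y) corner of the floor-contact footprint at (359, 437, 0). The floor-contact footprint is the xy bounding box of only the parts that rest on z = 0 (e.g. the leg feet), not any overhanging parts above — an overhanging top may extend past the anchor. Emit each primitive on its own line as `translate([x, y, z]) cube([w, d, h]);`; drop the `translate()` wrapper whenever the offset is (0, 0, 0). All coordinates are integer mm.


// slat z = rail_z + rail_h = 242 + 122 = 364
// slat gap = ⌊(1761 − 15·89) / 16⌋ = 26
translate([359, 437, 0]) cube([75, 75, 489]);
translate([359, 1398, 0]) cube([75, 75, 489]);
translate([2195, 437, 0]) cube([75, 75, 489]);
translate([2195, 1398, 0]) cube([75, 75, 489]);
translate([434, 437, 242]) cube([1761, 24, 122]);
translate([434, 1449, 242]) cube([1761, 24, 122]);
translate([359, 512, 242]) cube([24, 886, 122]);
translate([2246, 512, 242]) cube([24, 886, 122]);
translate([460, 437, 364]) cube([89, 1036, 20]);
translate([575, 437, 364]) cube([89, 1036, 20]);
translate([690, 437, 364]) cube([89, 1036, 20]);
translate([805, 437, 364]) cube([89, 1036, 20]);
translate([920, 437, 364]) cube([89, 1036, 20]);
translate([1035, 437, 364]) cube([89, 1036, 20]);
translate([1150, 437, 364]) cube([89, 1036, 20]);
translate([1265, 437, 364]) cube([89, 1036, 20]);
translate([1380, 437, 364]) cube([89, 1036, 20]);
translate([1495, 437, 364]) cube([89, 1036, 20]);
translate([1610, 437, 364]) cube([89, 1036, 20]);
translate([1725, 437, 364]) cube([89, 1036, 20]);
translate([1840, 437, 364]) cube([89, 1036, 20]);
translate([1955, 437, 364]) cube([89, 1036, 20]);
translate([2070, 437, 364]) cube([89, 1036, 20]);


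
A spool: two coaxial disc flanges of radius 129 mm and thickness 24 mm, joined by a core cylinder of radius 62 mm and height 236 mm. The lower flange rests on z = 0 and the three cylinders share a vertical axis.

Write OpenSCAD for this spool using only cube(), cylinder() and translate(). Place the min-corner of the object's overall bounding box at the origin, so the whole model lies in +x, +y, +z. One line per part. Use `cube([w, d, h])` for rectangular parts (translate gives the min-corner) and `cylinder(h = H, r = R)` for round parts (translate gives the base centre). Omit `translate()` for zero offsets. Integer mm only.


translate([129, 129, 0]) cylinder(h = 24, r = 129);
translate([129, 129, 24]) cylinder(h = 236, r = 62);
translate([129, 129, 260]) cylinder(h = 24, r = 129);


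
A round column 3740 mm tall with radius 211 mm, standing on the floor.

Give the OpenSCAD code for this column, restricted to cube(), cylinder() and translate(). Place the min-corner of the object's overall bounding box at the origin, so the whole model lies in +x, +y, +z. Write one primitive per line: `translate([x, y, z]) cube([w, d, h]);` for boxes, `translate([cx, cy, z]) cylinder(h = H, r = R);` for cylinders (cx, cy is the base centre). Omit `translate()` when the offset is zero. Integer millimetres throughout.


translate([211, 211, 0]) cylinder(h = 3740, r = 211);


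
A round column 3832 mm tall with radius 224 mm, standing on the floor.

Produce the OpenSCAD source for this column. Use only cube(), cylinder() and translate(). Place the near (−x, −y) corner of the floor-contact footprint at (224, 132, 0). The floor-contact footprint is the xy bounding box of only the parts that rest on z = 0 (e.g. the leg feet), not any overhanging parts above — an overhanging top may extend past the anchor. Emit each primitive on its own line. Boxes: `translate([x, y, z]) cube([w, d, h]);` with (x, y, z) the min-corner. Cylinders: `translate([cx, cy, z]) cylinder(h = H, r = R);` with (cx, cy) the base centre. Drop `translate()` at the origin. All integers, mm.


translate([448, 356, 0]) cylinder(h = 3832, r = 224);


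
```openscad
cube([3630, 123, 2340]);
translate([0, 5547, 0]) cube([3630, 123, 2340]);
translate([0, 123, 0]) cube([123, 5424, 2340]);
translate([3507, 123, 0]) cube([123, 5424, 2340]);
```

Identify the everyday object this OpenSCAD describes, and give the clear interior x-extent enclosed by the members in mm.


A house (or room) frame. The interior width is 3384 mm.

Four 2340 mm walls enclosing a rectangle with no floor or roof — a room or house frame. Outside width is 3630 mm and wall thickness is 123 mm, so the interior width is 3630 − 2 × 123 = 3384 mm.


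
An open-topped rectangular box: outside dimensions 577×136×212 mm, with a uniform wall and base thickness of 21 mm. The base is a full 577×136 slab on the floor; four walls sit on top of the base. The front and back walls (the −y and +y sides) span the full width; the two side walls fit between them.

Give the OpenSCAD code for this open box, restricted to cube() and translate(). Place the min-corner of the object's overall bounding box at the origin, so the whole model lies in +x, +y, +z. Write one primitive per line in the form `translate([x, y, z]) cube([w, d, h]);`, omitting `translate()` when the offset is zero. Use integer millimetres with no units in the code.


cube([577, 136, 21]);
translate([0, 0, 21]) cube([577, 21, 191]);
translate([0, 115, 21]) cube([577, 21, 191]);
translate([0, 21, 21]) cube([21, 94, 191]);
translate([556, 21, 21]) cube([21, 94, 191]);


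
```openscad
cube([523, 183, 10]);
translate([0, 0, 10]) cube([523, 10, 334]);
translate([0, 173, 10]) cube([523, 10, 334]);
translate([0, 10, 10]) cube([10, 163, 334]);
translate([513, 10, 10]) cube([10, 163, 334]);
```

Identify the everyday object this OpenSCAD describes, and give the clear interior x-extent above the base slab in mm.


An open box. The internal width is 503 mm.

A 523×183 base slab with four walls standing on it — an open box. The base is 523 mm wide and the walls are 10 mm thick, so the internal width is 523 − 2 × 10 = 503 mm.


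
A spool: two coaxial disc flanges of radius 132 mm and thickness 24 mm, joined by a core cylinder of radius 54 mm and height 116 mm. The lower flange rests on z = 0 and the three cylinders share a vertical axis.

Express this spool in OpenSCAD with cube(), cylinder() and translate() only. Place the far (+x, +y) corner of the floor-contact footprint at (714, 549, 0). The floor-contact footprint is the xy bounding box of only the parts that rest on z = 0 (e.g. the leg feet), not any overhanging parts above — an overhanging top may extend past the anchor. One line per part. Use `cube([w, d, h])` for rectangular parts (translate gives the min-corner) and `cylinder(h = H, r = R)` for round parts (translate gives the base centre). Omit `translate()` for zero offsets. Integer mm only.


translate([582, 417, 0]) cylinder(h = 24, r = 132);
translate([582, 417, 24]) cylinder(h = 116, r = 54);
translate([582, 417, 140]) cylinder(h = 24, r = 132);


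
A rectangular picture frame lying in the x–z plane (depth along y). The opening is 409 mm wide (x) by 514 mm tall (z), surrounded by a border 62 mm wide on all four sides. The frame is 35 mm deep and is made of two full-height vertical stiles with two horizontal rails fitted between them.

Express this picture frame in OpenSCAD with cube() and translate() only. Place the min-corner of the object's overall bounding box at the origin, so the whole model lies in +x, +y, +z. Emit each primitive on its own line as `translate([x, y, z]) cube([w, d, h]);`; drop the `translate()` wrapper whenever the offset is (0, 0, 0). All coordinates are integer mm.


cube([62, 35, 638]);
translate([471, 0, 0]) cube([62, 35, 638]);
translate([62, 0, 0]) cube([409, 35, 62]);
translate([62, 0, 576]) cube([409, 35, 62]);


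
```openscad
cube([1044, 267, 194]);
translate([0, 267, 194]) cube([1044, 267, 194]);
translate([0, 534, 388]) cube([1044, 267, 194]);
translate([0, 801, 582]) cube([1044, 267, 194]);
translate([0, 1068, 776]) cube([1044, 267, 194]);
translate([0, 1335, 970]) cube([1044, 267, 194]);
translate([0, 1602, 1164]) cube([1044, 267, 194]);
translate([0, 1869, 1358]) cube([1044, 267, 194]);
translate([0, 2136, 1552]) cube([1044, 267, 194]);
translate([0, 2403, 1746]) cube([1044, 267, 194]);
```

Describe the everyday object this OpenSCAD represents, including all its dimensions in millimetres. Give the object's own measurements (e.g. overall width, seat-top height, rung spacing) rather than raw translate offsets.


A straight staircase of 10 solid steps. Each step is 1044 mm wide (x), 267 mm deep (y, the going) and 194 mm tall (the rise). The first step rests on the floor; each subsequent step sits one going further in +y and one rise higher in +z, directly behind and above the previous step with no overlap.


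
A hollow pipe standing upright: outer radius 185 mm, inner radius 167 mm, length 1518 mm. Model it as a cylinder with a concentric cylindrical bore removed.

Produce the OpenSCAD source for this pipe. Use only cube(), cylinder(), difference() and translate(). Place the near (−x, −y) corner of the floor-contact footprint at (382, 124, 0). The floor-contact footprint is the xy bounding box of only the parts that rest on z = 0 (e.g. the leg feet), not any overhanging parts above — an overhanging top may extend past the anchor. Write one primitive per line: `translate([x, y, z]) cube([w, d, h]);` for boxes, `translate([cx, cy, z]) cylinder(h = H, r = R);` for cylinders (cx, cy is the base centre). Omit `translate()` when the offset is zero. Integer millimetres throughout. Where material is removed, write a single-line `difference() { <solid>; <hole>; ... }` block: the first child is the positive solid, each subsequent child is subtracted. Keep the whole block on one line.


difference() { translate([567, 309, 0]) cylinder(h = 1518, r = 185); translate([567, 309, 0]) cylinder(h = 1518, r = 167); }


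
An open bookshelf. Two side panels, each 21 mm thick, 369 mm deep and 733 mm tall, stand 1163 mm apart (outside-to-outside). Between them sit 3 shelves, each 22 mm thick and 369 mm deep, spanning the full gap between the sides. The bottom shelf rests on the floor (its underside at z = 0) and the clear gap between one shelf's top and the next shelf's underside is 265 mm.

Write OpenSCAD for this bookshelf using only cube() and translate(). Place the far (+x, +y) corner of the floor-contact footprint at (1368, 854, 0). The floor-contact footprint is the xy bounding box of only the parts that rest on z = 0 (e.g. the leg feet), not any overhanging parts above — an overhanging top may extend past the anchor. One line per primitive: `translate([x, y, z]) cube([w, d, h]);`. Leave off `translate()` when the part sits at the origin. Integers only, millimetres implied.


translate([205, 485, 0]) cube([21, 369, 733]);
translate([1347, 485, 0]) cube([21, 369, 733]);
translate([226, 485, 0]) cube([1121, 369, 22]);
translate([226, 485, 287]) cube([1121, 369, 22]);
translate([226, 485, 574]) cube([1121, 369, 22]);


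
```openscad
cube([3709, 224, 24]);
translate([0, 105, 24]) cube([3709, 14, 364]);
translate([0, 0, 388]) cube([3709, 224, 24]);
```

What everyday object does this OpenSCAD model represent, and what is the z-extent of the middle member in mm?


An I-beam. The web height is 364 mm.

Two wide flanges with a thin centred web — an I-beam. Overall 412 mm minus two 24 mm flanges gives a web of 412 − 2·24 = 364 mm.


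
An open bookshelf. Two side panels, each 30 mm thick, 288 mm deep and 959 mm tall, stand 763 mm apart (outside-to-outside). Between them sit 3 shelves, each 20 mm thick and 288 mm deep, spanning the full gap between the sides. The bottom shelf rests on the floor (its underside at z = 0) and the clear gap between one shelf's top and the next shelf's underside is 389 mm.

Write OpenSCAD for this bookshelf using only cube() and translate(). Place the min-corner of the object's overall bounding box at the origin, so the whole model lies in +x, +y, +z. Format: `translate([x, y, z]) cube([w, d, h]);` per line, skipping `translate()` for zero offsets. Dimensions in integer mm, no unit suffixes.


cube([30, 288, 959]);
translate([733, 0, 0]) cube([30, 288, 959]);
translate([30, 0, 0]) cube([703, 288, 20]);
translate([30, 0, 409]) cube([703, 288, 20]);
translate([30, 0, 818]) cube([703, 288, 20]);


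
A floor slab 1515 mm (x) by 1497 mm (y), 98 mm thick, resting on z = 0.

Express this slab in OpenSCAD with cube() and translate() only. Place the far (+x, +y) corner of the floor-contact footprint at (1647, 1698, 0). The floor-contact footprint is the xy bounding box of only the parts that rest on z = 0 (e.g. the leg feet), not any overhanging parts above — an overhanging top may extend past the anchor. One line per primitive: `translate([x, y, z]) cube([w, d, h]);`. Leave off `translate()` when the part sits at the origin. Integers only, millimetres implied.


translate([132, 201, 0]) cube([1515, 1497, 98]);


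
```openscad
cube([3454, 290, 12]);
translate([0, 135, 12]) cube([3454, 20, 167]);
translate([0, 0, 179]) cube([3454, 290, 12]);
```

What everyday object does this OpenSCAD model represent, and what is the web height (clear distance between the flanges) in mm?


An I-beam. The web height is 167 mm.

Two wide flanges with a thin centred web — an I-beam. Overall 191 mm minus two 12 mm flanges gives a web of 191 − 2·12 = 167 mm.


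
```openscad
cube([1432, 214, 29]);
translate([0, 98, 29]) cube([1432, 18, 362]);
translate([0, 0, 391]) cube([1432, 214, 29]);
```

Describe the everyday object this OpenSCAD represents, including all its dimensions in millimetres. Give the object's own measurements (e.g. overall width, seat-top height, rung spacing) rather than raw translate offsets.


An I-beam lying along x, 1432 mm long. Overall section height 420 mm. Two flanges 214 mm wide (y) and 29 mm thick, one on the floor and one at the top; a web 18 mm thick runs between them, centred on the flange width.


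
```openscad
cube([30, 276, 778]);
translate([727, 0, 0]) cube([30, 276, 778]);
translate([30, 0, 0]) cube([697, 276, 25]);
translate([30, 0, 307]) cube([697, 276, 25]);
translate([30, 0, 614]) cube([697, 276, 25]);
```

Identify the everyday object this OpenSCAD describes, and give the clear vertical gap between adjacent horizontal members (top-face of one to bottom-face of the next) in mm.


A bookshelf. The clear shelf gap is 282 mm.

Two tall side panels with 3 horizontal boards between them — a bookshelf. The first two shelf undersides are at z = 0 and z = 307; with shelf thickness 25, the clear gap is 307 − 0 − 25 = 282 mm.


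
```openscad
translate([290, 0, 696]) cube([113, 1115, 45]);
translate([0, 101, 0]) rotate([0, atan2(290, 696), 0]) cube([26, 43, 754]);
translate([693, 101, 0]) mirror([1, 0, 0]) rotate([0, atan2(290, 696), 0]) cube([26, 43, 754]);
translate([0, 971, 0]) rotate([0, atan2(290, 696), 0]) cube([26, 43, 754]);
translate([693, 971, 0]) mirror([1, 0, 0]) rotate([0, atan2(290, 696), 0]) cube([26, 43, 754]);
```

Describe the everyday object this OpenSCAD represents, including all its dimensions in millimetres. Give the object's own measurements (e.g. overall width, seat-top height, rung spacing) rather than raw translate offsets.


A sawhorse. A 113×1115×45 mm beam (x, y, z) sits on two A-frame leg pairs. Each pair is two raked legs of 26×43 mm section (43 mm along y) splaying symmetrically in x. Each leg rises 696 mm vertically over 290 mm of horizontal reach and is 754 mm long along its own axis. Every leg's outer bottom edge rests on the floor and its outer top edge meets a bottom edge of the beam — the left legs (tilting toward +x) meet the beam's −x bottom edge, the right legs (their mirror images, tilting toward −x) meet its +x bottom edge — so the leg tops tuck under the beam, the beam's underside is 696 mm above the floor, and the feet are 693 mm apart outside-to-outside with the beam centred between them. The two leg pairs are set in 101 mm from either end of the beam.


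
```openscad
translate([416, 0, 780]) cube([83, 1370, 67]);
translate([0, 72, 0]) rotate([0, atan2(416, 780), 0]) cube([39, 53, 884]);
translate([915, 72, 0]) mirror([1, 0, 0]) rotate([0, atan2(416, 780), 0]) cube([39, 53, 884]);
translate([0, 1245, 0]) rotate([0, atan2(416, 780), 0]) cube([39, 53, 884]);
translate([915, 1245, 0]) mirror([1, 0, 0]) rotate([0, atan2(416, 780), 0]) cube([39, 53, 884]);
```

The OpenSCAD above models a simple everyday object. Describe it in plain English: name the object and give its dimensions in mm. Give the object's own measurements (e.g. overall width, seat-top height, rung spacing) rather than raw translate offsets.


A sawhorse. A 83×1370×67 mm beam (x, y, z) sits on two A-frame leg pairs. Each pair is two raked legs of 39×53 mm section (53 mm along y) splaying symmetrically in x. Each leg rises 780 mm vertically over 416 mm of horizontal reach and is 884 mm long along its own axis. Every leg's outer bottom edge rests on the floor and its outer top edge meets a bottom edge of the beam — the left legs (tilting toward +x) meet the beam's −x bottom edge, the right legs (their mirror images, tilting toward −x) meet its +x bottom edge — so the leg tops tuck under the beam, the beam's underside is 780 mm above the floor, and the feet are 915 mm apart outside-to-outside with the beam centred between them. The two leg pairs are set in 72 mm from either end of the beam.


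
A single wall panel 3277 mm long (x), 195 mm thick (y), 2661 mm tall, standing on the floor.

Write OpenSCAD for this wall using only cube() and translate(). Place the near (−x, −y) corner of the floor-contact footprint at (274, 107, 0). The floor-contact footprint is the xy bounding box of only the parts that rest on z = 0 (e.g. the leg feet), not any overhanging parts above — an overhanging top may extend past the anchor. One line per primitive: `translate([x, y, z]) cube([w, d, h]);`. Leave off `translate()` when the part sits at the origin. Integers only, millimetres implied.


translate([274, 107, 0]) cube([3277, 195, 2661]);


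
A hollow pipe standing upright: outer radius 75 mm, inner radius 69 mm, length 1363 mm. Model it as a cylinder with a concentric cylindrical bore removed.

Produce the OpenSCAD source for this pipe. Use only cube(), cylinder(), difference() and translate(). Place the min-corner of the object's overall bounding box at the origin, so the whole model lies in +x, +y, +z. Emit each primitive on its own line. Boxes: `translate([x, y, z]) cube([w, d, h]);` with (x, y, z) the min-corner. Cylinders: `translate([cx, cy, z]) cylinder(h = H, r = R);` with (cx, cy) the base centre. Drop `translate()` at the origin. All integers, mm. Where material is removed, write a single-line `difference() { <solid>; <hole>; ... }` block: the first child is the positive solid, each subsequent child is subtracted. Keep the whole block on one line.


difference() { translate([75, 75, 0]) cylinder(h = 1363, r = 75); translate([75, 75, 0]) cylinder(h = 1363, r = 69); }


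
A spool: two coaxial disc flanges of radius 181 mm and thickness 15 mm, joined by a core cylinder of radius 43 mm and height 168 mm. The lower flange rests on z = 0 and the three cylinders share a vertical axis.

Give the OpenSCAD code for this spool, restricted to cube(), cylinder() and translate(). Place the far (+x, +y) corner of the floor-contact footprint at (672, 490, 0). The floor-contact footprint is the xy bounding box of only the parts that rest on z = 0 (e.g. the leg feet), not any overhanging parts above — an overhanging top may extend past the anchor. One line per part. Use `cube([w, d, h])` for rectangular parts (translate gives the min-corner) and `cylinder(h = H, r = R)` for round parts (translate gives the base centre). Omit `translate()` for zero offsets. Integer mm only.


translate([491, 309, 0]) cylinder(h = 15, r = 181);
translate([491, 309, 15]) cylinder(h = 168, r = 43);
translate([491, 309, 183]) cylinder(h = 15, r = 181);


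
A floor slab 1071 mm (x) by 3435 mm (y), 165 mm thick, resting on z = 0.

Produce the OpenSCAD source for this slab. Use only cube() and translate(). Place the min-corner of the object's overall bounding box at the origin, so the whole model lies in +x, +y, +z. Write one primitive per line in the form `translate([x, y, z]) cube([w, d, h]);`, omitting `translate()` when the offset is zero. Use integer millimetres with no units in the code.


cube([1071, 3435, 165]);


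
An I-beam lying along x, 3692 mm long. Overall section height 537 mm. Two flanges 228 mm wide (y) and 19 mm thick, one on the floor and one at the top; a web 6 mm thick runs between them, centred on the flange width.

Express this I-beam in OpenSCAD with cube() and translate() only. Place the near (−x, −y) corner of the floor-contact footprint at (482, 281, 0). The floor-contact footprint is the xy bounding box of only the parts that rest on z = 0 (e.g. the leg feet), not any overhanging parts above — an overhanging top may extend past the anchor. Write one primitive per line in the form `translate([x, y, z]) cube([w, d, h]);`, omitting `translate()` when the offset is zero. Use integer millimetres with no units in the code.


translate([482, 281, 0]) cube([3692, 228, 19]);
translate([482, 392, 19]) cube([3692, 6, 499]);
translate([482, 281, 518]) cube([3692, 228, 19]);


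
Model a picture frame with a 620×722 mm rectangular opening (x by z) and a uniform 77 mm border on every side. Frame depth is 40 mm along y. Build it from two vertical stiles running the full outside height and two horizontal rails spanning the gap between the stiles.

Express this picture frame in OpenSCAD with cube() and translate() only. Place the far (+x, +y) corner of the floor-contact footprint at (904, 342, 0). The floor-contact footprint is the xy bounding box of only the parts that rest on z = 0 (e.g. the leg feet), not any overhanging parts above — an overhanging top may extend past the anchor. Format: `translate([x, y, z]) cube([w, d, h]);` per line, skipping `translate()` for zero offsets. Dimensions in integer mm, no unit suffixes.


translate([130, 302, 0]) cube([77, 40, 876]);
translate([827, 302, 0]) cube([77, 40, 876]);
translate([207, 302, 0]) cube([620, 40, 77]);
translate([207, 302, 799]) cube([620, 40, 77]);


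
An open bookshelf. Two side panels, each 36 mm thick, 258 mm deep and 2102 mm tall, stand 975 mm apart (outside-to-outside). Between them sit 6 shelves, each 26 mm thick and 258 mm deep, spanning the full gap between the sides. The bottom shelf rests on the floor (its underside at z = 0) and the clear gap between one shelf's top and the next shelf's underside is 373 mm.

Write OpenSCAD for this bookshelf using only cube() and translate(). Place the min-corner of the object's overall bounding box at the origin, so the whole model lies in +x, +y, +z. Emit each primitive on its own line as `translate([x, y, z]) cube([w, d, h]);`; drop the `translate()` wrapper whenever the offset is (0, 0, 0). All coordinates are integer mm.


cube([36, 258, 2102]);
translate([939, 0, 0]) cube([36, 258, 2102]);
translate([36, 0, 0]) cube([903, 258, 26]);
translate([36, 0, 399]) cube([903, 258, 26]);
translate([36, 0, 798]) cube([903, 258, 26]);
translate([36, 0, 1197]) cube([903, 258, 26]);
translate([36, 0, 1596]) cube([903, 258, 26]);
translate([36, 0, 1995]) cube([903, 258, 26]);


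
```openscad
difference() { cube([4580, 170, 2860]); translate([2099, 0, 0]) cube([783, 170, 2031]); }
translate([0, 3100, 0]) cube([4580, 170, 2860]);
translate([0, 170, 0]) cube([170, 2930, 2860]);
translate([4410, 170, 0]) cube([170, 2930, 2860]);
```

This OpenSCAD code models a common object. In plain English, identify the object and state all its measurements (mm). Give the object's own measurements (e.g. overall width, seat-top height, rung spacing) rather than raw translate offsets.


A single room: four walls, each 2860 mm tall and 170 mm thick, enclosing an outside footprint 4580×3270 mm (x × y), no floor or roof. The front and back walls (−y and +y sides) run the full x-width; the side walls fit between their inner faces. A door opening 783 mm wide and 2031 mm tall is cut through the front wall from the floor up, its −x edge 2099 mm from the wall's −x end.


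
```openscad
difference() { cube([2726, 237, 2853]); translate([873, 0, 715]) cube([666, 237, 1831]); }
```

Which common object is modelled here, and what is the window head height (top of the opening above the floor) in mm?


A wall with a window opening. The window head height is 2546 mm.

A wall with a rectangular opening subtracted — a window. Sill at z = 715, opening 1831 mm tall, so the head is at 715 + 1831 = 2546 mm.


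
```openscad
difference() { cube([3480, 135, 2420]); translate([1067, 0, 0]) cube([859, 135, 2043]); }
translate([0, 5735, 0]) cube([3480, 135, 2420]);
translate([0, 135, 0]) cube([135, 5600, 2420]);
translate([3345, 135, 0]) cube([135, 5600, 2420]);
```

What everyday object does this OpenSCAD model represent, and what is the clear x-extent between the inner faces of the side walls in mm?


A single room. The interior width is 3210 mm.

Four walls enclosing a rectangle with a door in the front wall — a room. Outside width 3480 minus two 135 mm walls gives 3210 mm.
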